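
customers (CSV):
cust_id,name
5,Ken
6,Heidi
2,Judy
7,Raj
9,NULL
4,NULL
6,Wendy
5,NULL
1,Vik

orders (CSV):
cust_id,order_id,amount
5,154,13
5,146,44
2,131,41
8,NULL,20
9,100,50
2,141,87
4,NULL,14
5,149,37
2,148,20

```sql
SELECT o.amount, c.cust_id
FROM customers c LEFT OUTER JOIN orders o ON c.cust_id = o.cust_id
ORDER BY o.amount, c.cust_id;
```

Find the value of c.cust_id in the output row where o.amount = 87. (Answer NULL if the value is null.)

2

LEFT JOIN keeps every row from `customers`; unmatched rows get NULL for `orders`'s columns.
Matching on c.cust_id = o.cust_id.
- c (cust_id=5) pairs with 3 row(s) of o.
- c (cust_id=6) has no partner → padded with NULL.
- c (cust_id=2) pairs with 3 row(s) of o.
- c (cust_id=7) has no partner → padded with NULL.
- c (cust_id=9) pairs with 1 row(s) of o.
- c (cust_id=4) pairs with 1 row(s) of o.
- c (cust_id=6) has no partner → padded with NULL.
- c (cust_id=5) pairs with 3 row(s) of o.
- c (cust_id=1) has no partner → padded with NULL.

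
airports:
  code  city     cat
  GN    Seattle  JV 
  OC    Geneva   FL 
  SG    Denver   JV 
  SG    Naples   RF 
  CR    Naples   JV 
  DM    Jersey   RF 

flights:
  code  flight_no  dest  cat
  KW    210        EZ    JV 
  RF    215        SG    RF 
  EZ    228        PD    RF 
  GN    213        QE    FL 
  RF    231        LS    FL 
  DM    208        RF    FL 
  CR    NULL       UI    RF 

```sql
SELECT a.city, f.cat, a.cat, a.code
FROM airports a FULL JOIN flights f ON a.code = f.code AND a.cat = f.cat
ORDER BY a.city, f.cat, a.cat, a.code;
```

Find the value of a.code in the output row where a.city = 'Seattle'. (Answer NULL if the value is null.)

GN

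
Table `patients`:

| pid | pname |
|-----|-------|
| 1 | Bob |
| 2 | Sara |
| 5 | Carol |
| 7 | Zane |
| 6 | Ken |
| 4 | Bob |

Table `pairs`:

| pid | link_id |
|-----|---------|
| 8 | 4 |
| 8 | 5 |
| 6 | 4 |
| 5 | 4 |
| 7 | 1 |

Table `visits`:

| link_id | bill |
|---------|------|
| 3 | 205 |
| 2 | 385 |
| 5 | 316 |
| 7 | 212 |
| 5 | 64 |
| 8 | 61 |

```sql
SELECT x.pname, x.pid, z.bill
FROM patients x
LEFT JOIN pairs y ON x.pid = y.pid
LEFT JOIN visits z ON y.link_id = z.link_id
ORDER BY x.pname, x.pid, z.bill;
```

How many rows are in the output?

6

Evaluate left to right. First `patients x LEFT JOIN pairs y` on pid: 6 row(s).
Then LEFT JOIN `visits z` on link_id: each of those 6 rows is kept; rows whose y.link_id has no match in z get NULL for z's columns.
Result: 6 row(s).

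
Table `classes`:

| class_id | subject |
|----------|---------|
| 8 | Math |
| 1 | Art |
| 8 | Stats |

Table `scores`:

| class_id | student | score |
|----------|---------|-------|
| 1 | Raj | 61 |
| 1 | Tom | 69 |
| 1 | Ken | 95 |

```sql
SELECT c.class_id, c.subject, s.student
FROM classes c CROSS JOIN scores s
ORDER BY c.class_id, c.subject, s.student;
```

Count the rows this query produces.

CROSS JOIN pairs every row of `classes` with every row of `scores`: 3 × 3 = 9 rows.

9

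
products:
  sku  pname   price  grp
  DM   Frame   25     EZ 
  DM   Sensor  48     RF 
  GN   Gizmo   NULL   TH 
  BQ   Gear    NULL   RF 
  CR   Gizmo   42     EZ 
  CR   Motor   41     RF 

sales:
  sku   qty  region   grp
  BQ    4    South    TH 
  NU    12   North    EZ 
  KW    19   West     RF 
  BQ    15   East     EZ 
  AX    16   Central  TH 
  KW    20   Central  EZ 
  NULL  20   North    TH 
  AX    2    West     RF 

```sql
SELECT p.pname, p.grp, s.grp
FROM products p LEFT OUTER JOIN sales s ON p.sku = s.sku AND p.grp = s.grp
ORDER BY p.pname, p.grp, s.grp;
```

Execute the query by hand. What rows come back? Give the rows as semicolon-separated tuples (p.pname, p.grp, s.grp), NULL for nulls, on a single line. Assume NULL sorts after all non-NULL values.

LEFT JOIN keeps every row from `products`; unmatched rows get NULL for `sales`'s columns.
Matching on p.sku = s.sku AND p.grp = s.grp. A NULL in a compared column never satisfies the condition.
- p (sku=DM, grp=EZ) has no partner → padded with NULL.
- p (sku=DM, grp=RF) has no partner → padded with NULL.
- p (sku=GN, grp=TH) has no partner → padded with NULL.
- p (sku=BQ, grp=RF) has no partner → padded with NULL.
- p (sku=CR, grp=EZ) has no partner → padded with NULL.
- p (sku=CR, grp=RF) has no partner → padded with NULL.
After projecting and ordering:
p.pname | p.grp | s.grp
Frame | EZ | NULL
Gear | RF | NULL
Gizmo | EZ | NULL
Gizmo | TH | NULL
Motor | RF | NULL
Sensor | RF | NULL

(Frame, EZ, NULL); (Gear, RF, NULL); (Gizmo, EZ, NULL); (Gizmo, TH, NULL); (Motor, RF, NULL); (Sensor, RF, NULL)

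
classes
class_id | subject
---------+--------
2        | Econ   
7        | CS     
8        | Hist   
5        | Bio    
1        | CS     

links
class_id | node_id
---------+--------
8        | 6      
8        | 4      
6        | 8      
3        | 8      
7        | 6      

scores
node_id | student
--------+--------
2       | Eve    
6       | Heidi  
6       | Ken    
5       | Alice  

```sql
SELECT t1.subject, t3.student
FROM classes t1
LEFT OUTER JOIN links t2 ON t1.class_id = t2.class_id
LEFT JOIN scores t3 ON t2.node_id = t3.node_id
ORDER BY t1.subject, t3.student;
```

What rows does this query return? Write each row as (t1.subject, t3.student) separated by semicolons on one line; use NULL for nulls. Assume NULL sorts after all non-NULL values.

Step 1 — t1 LEFT JOIN t2 on class_id → 6 row(s).
Then LEFT JOIN `scores t3` on node_id: each of those 6 rows is kept; rows whose t2.node_id has no match in t3 get NULL for t3's columns.

(Bio, NULL); (CS, Heidi); (CS, Ken); (CS, NULL); (Econ, NULL); (Hist, Heidi); (Hist, Ken); (Hist, NULL)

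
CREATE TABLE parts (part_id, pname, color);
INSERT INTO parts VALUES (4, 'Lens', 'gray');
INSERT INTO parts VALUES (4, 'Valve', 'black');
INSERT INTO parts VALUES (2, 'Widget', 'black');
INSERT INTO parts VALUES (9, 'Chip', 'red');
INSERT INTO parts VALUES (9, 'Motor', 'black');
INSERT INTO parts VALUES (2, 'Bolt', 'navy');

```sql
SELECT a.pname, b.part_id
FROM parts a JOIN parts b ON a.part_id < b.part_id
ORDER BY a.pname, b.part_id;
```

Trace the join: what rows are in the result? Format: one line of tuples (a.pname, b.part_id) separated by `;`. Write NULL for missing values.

(Bolt, 4); (Bolt, 4); (Bolt, 9); (Bolt, 9); (Lens, 9); (Lens, 9); (Valve, 9); (Valve, 9); (Widget, 4); (Widget, 4); (Widget, 9); (Widget, 9)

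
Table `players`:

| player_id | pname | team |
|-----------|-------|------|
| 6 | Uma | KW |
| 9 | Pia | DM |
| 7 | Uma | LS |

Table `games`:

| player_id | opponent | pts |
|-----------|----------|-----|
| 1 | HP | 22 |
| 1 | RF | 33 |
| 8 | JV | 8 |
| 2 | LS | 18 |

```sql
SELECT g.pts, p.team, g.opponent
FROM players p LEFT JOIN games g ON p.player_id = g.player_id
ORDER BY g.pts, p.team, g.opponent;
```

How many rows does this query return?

3

LEFT JOIN keeps every row from `players`; unmatched rows get NULL for `games`'s columns.
Matching on p.player_id = g.player_id.
- player_id=6: no g row matches, row kept with g columns NULL.
- player_id=9: no g row matches, row kept with g columns NULL.
- player_id=7: no g row matches, row kept with g columns NULL.
Total: 0 matched + 3 padded = 3 rows.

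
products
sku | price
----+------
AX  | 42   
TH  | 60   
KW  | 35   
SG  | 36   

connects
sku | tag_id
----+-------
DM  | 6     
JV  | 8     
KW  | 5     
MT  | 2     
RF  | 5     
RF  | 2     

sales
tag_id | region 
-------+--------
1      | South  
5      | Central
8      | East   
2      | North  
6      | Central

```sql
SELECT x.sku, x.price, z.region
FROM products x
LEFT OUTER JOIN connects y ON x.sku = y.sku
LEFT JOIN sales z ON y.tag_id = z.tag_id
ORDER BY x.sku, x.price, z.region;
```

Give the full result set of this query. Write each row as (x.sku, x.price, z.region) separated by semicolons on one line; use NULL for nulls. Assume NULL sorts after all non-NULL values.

(AX, 42, NULL); (KW, 35, Central); (SG, 36, NULL); (TH, 60, NULL)

Evaluate left to right. First `products x LEFT JOIN connects y` on sku: 4 row(s).
Then LEFT JOIN `sales z` on tag_id: each of those 4 rows is kept; rows whose y.tag_id has no match in z get NULL for z's columns.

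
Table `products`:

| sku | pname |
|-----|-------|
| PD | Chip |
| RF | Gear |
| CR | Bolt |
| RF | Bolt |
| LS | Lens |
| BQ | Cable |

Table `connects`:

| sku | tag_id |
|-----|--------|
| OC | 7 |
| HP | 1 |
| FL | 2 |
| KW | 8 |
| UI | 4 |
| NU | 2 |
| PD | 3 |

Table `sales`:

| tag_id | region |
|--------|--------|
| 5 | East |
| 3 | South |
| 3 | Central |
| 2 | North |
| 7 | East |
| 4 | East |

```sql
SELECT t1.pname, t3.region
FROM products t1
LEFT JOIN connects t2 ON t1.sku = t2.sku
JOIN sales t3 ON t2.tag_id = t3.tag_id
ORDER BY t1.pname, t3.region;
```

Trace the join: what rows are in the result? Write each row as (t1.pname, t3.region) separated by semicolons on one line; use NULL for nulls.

Joins associate left-to-right: products LEFT JOIN connects on sku gives 6 intermediate row(s).
Then INNER JOIN `sales t3` on tag_id: keep only rows whose t2.tag_id appears in t3.

(Chip, Central); (Chip, South)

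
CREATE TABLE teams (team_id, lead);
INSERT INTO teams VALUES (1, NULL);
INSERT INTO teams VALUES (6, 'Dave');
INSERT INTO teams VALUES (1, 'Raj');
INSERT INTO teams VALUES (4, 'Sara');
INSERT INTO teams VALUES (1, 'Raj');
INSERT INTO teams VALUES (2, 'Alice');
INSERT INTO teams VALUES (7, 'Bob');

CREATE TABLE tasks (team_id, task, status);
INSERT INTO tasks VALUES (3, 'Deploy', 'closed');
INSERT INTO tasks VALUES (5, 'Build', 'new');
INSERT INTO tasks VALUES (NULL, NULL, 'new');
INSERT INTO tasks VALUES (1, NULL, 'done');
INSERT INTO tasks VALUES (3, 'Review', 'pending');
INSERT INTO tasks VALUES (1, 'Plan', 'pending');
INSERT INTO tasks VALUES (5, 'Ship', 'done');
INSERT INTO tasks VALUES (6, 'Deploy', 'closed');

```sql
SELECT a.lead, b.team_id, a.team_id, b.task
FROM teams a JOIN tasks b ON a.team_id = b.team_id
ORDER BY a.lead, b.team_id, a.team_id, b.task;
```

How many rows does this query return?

INNER JOIN keeps only pairs where the ON condition holds.
Matching on a.team_id = b.team_id. A NULL in a compared column never satisfies the condition.
- team_id=1: 2 matching b row(s), so 2 row(s) emitted.
- team_id=6: 1 matching b row(s), so 1 row(s) emitted.
- team_id=1: 2 matching b row(s), so 2 row(s) emitted.
- team_id=4: no matching b row, dropped.
- team_id=1: 2 matching b row(s), so 2 row(s) emitted.
- team_id=2: no matching b row, dropped.
- team_id=7: no matching b row, dropped.
Total: 7 rows.

7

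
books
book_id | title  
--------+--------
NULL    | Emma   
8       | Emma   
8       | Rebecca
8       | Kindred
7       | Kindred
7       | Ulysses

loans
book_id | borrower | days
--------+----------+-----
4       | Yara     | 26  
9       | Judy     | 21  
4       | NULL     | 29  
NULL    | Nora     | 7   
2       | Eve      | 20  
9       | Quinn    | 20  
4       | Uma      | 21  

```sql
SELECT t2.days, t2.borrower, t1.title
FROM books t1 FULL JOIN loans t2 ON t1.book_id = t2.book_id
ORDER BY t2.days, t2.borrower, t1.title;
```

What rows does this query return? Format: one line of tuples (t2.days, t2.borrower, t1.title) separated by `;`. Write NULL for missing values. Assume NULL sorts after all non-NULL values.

FULL OUTER JOIN keeps every row from both sides; unmatched rows get NULL for the other side's columns.
Matching on t1.book_id = t2.book_id. A NULL in a compared column never satisfies the condition.
Matched pairs: 0; unmatched t1 rows kept: 6; unmatched t2 rows kept: 7.

(7, Nora, NULL); (20, Eve, NULL); (20, Quinn, NULL); (21, Judy, NULL); (21, Uma, NULL); (26, Yara, NULL); (29, NULL, NULL); (NULL, NULL, Emma); (NULL, NULL, Emma); (NULL, NULL, Kindred); (NULL, NULL, Kindred); (NULL, NULL, Rebecca); (NULL, NULL, Ulysses)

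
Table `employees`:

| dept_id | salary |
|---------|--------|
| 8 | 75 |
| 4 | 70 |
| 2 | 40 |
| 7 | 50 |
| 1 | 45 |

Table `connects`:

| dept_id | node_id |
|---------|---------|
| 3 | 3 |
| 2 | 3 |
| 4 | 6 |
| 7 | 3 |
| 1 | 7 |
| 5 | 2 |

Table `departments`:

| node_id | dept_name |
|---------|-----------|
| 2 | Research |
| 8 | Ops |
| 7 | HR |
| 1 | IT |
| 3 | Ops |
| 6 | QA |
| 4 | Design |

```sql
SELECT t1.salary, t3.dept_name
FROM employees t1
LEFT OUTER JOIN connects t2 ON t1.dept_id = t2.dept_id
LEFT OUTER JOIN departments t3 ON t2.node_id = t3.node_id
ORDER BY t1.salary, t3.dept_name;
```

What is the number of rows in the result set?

Evaluate left to right. First `employees t1 LEFT JOIN connects t2` on dept_id: 5 row(s).
Then LEFT JOIN `departments t3` on node_id: each of those 5 rows is kept; rows whose t2.node_id has no match in t3 get NULL for t3's columns.
Result: 5 row(s).

5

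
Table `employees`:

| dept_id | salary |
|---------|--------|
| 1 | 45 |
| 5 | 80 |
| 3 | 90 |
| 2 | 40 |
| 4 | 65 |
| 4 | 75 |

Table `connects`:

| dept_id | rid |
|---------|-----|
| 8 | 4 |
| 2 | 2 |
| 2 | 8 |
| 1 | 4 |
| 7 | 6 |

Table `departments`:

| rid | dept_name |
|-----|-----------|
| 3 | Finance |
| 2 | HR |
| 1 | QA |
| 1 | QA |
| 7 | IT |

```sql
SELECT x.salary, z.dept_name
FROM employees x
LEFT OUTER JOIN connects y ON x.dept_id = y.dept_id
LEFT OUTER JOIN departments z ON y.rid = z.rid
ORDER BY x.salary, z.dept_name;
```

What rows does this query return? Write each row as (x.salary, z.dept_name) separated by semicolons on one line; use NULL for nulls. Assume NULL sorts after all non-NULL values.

(40, HR); (40, NULL); (45, NULL); (65, NULL); (75, NULL); (80, NULL); (90, NULL)

Joins associate left-to-right: employees LEFT JOIN connects on dept_id gives 7 intermediate row(s).
Then LEFT JOIN `departments z` on rid: each of those 7 rows is kept; rows whose y.rid has no match in z get NULL for z's columns.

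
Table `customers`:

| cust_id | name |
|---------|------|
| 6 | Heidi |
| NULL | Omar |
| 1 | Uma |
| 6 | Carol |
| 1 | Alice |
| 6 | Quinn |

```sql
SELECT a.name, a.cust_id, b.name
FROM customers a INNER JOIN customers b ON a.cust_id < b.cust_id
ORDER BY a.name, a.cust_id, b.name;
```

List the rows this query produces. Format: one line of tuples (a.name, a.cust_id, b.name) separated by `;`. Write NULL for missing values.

(Alice, 1, Carol); (Alice, 1, Heidi); (Alice, 1, Quinn); (Uma, 1, Carol); (Uma, 1, Heidi); (Uma, 1, Quinn)

INNER JOIN keeps only pairs where the ON condition holds.
Matching on a.cust_id < b.cust_id. A NULL in a compared column never satisfies the condition.
Matched pairs: 6.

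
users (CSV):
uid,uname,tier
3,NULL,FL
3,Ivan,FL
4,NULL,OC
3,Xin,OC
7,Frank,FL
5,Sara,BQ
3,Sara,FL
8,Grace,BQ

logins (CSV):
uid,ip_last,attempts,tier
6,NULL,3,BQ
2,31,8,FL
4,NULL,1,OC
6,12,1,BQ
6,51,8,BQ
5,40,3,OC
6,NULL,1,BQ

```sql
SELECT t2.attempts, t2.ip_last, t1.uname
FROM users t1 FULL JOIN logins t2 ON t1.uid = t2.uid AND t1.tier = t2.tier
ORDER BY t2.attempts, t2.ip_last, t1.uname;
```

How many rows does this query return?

14

FULL OUTER JOIN keeps every row from both sides; unmatched rows get NULL for the other side's columns.
Matching on t1.uid = t2.uid AND t1.tier = t2.tier.
- t1 row (uid=3, tier=FL): no match → kept, t2 columns NULL.
- t1 row (uid=3, tier=FL): no match → kept, t2 columns NULL.
- t1 row (uid=4, tier=OC): matches 1 t2 row(s) → 1 output row(s).
- t1 row (uid=3, tier=OC): no match → kept, t2 columns NULL.
- t1 row (uid=7, tier=FL): no match → kept, t2 columns NULL.
- t1 row (uid=5, tier=BQ): no match → kept, t2 columns NULL.
- t1 row (uid=3, tier=FL): no match → kept, t2 columns NULL.
- t1 row (uid=8, tier=BQ): no match → kept, t2 columns NULL.
- 6 t2 row(s) had no t1 match → kept, t1 columns NULL.
Total: 1 matched + 13 padded = 14 rows.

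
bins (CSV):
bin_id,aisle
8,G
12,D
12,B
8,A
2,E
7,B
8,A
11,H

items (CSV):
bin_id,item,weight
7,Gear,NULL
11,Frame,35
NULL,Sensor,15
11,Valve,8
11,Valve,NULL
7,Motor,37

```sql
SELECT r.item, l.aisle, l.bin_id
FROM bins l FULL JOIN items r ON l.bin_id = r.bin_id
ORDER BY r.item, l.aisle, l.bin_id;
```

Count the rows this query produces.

12

FULL OUTER JOIN keeps every row from both sides; unmatched rows get NULL for the other side's columns.
Matching on l.bin_id = r.bin_id. A NULL in a compared column never satisfies the condition.
- l[0] bin_id=8 → no match; kept with NULLs on the r side.
- l[1] bin_id=12 → no match; kept with NULLs on the r side.
- l[2] bin_id=12 → no match; kept with NULLs on the r side.
- l[3] bin_id=8 → no match; kept with NULLs on the r side.
- l[4] bin_id=2 → no match; kept with NULLs on the r side.
- l[5] bin_id=7 → 2 match(es) in r → 2 row(s).
- l[6] bin_id=8 → no match; kept with NULLs on the r side.
- l[7] bin_id=11 → 3 match(es) in r → 3 row(s).
- 1 r row(s) had no l match → kept, l columns NULL.
Total: 5 matched + 7 padded = 12 rows.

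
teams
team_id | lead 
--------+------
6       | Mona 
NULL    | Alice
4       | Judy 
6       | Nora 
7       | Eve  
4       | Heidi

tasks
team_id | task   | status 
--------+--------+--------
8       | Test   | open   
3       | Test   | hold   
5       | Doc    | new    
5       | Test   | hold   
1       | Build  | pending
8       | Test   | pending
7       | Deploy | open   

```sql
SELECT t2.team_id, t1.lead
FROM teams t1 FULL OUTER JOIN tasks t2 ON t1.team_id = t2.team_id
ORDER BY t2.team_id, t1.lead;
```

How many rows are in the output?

12

FULL OUTER JOIN keeps every row from both sides; unmatched rows get NULL for the other side's columns.
Matching on t1.team_id = t2.team_id. A NULL in a compared column never satisfies the condition.
- t1 (team_id=6) has no partner → padded with NULL.
- t1 (team_id=NULL) has no partner → padded with NULL.
- t1 (team_id=4) has no partner → padded with NULL.
- t1 (team_id=6) has no partner → padded with NULL.
- t1 (team_id=7) pairs with 1 row(s) of t2.
- t1 (team_id=4) has no partner → padded with NULL.
- 6 row(s) from t2 found no t1 partner → padded with NULL.
Total: 1 matched + 11 padded = 12 rows.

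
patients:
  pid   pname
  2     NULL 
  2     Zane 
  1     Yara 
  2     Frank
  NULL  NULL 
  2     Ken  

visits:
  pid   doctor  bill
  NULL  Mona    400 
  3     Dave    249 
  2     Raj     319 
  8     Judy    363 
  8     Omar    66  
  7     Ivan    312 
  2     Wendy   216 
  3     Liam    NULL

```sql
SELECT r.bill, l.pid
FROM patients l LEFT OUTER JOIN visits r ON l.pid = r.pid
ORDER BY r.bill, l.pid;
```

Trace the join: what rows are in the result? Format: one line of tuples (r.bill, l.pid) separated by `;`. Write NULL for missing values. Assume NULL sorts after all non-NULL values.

(216, 2); (216, 2); (216, 2); (216, 2); (319, 2); (319, 2); (319, 2); (319, 2); (NULL, 1); (NULL, NULL)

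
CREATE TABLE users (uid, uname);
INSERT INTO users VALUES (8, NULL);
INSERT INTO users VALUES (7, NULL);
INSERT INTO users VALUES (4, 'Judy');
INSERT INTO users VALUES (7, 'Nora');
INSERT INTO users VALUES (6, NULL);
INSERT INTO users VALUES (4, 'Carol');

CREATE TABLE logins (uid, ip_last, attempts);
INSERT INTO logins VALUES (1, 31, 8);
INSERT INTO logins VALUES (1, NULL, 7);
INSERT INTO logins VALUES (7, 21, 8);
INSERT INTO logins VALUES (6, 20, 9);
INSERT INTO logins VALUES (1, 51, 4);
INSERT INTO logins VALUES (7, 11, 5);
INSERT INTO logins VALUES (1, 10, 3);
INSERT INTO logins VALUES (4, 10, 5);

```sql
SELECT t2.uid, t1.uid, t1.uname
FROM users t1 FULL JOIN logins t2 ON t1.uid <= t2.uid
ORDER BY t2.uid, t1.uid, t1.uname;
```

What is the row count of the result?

FULL OUTER JOIN keeps every row from both sides; unmatched rows get NULL for the other side's columns.
Matching on t1.uid <= t2.uid.
- t1 (uid=8) has no partner → padded with NULL.
- t1 (uid=7) pairs with 2 row(s) of t2.
- t1 (uid=4) pairs with 4 row(s) of t2.
- t1 (uid=7) pairs with 2 row(s) of t2.
- t1 (uid=6) pairs with 3 row(s) of t2.
- t1 (uid=4) pairs with 4 row(s) of t2.
- 4 t2 row(s) had no t1 match → kept, t1 columns NULL.
Total: 15 matched + 5 padded = 20 rows.

20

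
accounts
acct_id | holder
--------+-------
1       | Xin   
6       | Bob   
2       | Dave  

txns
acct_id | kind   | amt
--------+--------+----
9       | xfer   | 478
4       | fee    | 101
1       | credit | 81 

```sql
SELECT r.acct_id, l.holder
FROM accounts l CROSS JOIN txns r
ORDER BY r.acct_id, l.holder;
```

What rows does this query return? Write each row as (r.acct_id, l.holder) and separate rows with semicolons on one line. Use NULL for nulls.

(1, Bob); (1, Dave); (1, Xin); (4, Bob); (4, Dave); (4, Xin); (9, Bob); (9, Dave); (9, Xin)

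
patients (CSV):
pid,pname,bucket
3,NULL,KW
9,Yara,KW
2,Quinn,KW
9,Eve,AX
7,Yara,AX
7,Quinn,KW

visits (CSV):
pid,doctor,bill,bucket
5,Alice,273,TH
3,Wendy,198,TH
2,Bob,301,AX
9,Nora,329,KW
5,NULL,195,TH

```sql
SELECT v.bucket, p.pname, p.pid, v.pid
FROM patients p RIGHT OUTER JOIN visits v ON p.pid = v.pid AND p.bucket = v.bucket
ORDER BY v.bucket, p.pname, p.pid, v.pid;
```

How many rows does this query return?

RIGHT JOIN keeps every row from `visits`; unmatched rows get NULL for `patients`'s columns.
Matching on p.pid = v.pid AND p.bucket = v.bucket.
- pid=3, bucket=KW: no matching v row.
- pid=9, bucket=KW: 1 matching v row(s), so 1 row(s) emitted.
- pid=2, bucket=KW: no matching v row.
- pid=9, bucket=AX: no matching v row.
- pid=7, bucket=AX: no matching v row.
- pid=7, bucket=KW: no matching v row.
- 4 v row(s) had no p match → kept, p columns NULL.
Total: 1 matched + 4 padded = 5 rows.

5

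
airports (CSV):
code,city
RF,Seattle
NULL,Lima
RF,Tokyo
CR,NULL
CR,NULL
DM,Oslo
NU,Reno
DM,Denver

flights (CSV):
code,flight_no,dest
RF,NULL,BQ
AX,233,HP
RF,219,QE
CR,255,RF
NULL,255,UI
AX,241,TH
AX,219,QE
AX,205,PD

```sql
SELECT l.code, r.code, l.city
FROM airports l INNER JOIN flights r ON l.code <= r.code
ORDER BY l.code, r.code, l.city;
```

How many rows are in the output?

INNER JOIN keeps only pairs where the ON condition holds.
Matching on l.code <= r.code. A NULL in a compared column never satisfies the condition.
- l (code=RF) pairs with 2 row(s) of r.
- l (code=NULL) has no partner → excluded.
- l (code=RF) pairs with 2 row(s) of r.
- l (code=CR) pairs with 3 row(s) of r.
- l (code=CR) pairs with 3 row(s) of r.
- l (code=DM) pairs with 2 row(s) of r.
- l (code=NU) pairs with 2 row(s) of r.
- l (code=DM) pairs with 2 row(s) of r.
Total: 16 rows.

16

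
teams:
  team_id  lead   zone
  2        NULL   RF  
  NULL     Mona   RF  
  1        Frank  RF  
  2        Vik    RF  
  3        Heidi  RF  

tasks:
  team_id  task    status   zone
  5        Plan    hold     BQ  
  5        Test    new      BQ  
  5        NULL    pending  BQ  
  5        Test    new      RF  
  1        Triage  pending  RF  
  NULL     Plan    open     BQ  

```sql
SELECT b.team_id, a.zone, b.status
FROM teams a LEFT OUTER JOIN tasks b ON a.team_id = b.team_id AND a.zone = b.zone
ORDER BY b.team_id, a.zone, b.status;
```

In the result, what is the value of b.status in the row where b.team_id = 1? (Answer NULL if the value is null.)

LEFT JOIN keeps every row from `teams`; unmatched rows get NULL for `tasks`'s columns.
Matching on a.team_id = b.team_id AND a.zone = b.zone. A NULL in a compared column never satisfies the condition.
Matched pairs: 1; unmatched a rows kept: 4.

pending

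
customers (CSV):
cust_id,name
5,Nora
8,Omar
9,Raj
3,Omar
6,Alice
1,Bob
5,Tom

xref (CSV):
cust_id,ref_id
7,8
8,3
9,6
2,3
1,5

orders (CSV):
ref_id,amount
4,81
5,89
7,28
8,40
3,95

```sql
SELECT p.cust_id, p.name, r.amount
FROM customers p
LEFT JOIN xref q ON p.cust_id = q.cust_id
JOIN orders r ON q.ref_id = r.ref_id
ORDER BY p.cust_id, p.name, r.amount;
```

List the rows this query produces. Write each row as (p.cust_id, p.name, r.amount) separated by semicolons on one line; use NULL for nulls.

(1, Bob, 89); (8, Omar, 95)

Evaluate left to right. First `customers p LEFT JOIN xref q` on cust_id: 7 row(s).
Then INNER JOIN `orders r` on ref_id: keep only rows whose q.ref_id appears in r.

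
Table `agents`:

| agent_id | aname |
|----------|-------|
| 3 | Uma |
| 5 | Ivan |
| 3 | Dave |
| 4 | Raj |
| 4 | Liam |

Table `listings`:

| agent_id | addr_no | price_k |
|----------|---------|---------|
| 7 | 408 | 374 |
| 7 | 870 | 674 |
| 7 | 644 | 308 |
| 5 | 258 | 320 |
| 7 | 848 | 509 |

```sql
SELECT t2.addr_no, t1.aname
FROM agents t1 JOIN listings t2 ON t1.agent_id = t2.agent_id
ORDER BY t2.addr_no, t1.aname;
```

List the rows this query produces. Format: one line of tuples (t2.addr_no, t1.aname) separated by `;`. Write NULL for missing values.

(258, Ivan)

INNER JOIN keeps only pairs where the ON condition holds.
Matching on t1.agent_id = t2.agent_id.
- agent_id=3: no matching t2 row, dropped.
- agent_id=5: 1 matching t2 row(s), so 1 row(s) emitted.
- agent_id=3: no matching t2 row, dropped.
- agent_id=4: no matching t2 row, dropped.
- agent_id=4: no matching t2 row, dropped.
After projecting and ordering:
t2.addr_no | t1.aname
258 | Ivan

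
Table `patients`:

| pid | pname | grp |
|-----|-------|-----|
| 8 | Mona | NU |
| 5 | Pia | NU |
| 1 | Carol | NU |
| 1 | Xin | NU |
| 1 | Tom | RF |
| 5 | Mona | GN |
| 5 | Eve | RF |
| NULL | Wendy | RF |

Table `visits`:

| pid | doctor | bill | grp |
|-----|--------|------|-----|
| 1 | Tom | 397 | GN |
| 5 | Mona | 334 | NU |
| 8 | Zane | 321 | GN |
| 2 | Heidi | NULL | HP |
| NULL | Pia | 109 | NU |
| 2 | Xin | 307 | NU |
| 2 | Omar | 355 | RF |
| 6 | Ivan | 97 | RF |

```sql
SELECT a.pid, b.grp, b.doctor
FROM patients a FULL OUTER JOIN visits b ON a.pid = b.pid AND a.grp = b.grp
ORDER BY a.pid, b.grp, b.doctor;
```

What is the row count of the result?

FULL OUTER JOIN keeps every row from both sides; unmatched rows get NULL for the other side's columns.
Matching on a.pid = b.pid AND a.grp = b.grp. A NULL in a compared column never satisfies the condition.
- a (pid=8, grp=NU) has no partner → padded with NULL.
- a (pid=5, grp=NU) pairs with 1 row(s) of b.
- a (pid=1, grp=NU) has no partner → padded with NULL.
- a (pid=1, grp=NU) has no partner → padded with NULL.
- a (pid=1, grp=RF) has no partner → padded with NULL.
- a (pid=5, grp=GN) has no partner → padded with NULL.
- a (pid=5, grp=RF) has no partner → padded with NULL.
- a (pid=NULL, grp=RF) has no partner → padded with NULL.
- 7 row(s) from b found no a partner → padded with NULL.
Total: 1 matched + 14 padded = 15 rows.

15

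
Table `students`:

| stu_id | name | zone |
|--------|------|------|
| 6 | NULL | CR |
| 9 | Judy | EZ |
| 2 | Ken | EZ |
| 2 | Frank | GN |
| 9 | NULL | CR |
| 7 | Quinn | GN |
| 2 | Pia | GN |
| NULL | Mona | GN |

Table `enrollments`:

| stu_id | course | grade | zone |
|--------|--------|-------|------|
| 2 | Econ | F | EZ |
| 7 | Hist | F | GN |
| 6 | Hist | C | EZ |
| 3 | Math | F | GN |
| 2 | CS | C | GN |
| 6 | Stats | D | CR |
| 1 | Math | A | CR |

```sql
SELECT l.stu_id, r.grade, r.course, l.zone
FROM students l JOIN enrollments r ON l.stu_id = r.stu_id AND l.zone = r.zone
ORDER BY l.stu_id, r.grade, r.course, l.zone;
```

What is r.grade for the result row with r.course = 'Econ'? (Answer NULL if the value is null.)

INNER JOIN keeps only pairs where the ON condition holds.
Matching on l.stu_id = r.stu_id AND l.zone = r.zone. A NULL in a compared column never satisfies the condition.
- l (stu_id=6, zone=CR) pairs with 1 row(s) of r.
- l (stu_id=9, zone=EZ) has no partner → excluded.
- l (stu_id=2, zone=EZ) pairs with 1 row(s) of r.
- l (stu_id=2, zone=GN) pairs with 1 row(s) of r.
- l (stu_id=9, zone=CR) has no partner → excluded.
- l (stu_id=7, zone=GN) pairs with 1 row(s) of r.
- l (stu_id=2, zone=GN) pairs with 1 row(s) of r.
- l (stu_id=NULL, zone=GN) has no partner → excluded.

F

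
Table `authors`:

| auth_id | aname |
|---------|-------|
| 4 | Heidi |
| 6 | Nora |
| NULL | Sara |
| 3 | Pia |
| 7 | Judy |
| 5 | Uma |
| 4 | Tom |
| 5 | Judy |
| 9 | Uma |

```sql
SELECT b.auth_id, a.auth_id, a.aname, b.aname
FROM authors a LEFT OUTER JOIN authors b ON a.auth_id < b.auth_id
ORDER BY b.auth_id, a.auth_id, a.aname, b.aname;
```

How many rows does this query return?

LEFT JOIN keeps every row from `authors a`; unmatched rows get NULL for `authors b`'s columns.
Matching on a.auth_id < b.auth_id. A NULL in a compared column never satisfies the condition.
Matched pairs: 26; unmatched a rows kept: 2.
Total: 26 matched + 2 padded = 28 rows.

28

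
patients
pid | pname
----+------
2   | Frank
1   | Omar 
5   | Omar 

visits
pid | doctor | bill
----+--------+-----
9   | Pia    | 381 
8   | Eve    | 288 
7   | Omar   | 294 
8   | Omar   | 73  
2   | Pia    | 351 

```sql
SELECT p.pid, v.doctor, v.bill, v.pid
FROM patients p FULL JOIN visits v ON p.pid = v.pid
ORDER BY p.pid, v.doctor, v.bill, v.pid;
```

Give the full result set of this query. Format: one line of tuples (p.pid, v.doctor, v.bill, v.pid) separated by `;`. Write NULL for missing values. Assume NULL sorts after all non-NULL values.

(1, NULL, NULL, NULL); (2, Pia, 351, 2); (5, NULL, NULL, NULL); (NULL, Eve, 288, 8); (NULL, Omar, 73, 8); (NULL, Omar, 294, 7); (NULL, Pia, 381, 9)

FULL OUTER JOIN keeps every row from both sides; unmatched rows get NULL for the other side's columns.
Matching on p.pid = v.pid.
- p (pid=2) pairs with 1 row(s) of v.
- p (pid=1) has no partner → padded with NULL.
- p (pid=5) has no partner → padded with NULL.
- 4 row(s) from v found no p partner → padded with NULL.
After projecting and ordering:
p.pid | v.doctor | v.bill | v.pid
1 | NULL | NULL | NULL
2 | Pia | 351 | 2
5 | NULL | NULL | NULL
NULL | Eve | 288 | 8
NULL | Omar | 73 | 8
NULL | Omar | 294 | 7
NULL | Pia | 381 | 9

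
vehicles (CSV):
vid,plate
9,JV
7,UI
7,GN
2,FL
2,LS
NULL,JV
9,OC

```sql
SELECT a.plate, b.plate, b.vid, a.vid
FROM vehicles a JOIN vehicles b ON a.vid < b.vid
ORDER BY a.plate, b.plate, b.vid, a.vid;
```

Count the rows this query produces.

INNER JOIN keeps only pairs where the ON condition holds.
Matching on a.vid < b.vid. A NULL in a compared column never satisfies the condition.
- a (vid=9) has no partner → excluded.
- a (vid=7) pairs with 2 row(s) of b.
- a (vid=7) pairs with 2 row(s) of b.
- a (vid=2) pairs with 4 row(s) of b.
- a (vid=2) pairs with 4 row(s) of b.
- a (vid=NULL) has no partner → excluded.
- a (vid=9) has no partner → excluded.
Total: 12 rows.

12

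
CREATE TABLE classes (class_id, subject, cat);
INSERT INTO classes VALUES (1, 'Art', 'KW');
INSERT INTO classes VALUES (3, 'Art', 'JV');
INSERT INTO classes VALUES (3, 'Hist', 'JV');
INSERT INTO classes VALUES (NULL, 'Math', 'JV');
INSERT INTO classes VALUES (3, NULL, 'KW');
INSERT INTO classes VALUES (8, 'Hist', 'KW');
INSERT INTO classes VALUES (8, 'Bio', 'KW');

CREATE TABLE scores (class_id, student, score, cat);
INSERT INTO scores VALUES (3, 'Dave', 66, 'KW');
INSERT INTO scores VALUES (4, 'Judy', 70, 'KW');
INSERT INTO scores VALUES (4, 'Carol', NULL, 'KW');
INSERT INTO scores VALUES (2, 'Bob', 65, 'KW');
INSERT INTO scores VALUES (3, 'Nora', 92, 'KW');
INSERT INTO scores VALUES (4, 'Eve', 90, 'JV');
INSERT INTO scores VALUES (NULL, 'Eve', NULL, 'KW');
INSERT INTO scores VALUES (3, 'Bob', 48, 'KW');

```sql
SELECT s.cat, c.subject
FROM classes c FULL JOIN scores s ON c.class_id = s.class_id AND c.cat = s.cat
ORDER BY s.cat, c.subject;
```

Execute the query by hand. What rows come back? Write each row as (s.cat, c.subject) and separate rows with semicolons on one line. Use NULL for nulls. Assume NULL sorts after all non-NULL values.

FULL OUTER JOIN keeps every row from both sides; unmatched rows get NULL for the other side's columns.
Matching on c.class_id = s.class_id AND c.cat = s.cat. A NULL in a compared column never satisfies the condition.
- c (class_id=1, cat=KW) has no partner → padded with NULL.
- c (class_id=3, cat=JV) has no partner → padded with NULL.
- c (class_id=3, cat=JV) has no partner → padded with NULL.
- c (class_id=NULL, cat=JV) has no partner → padded with NULL.
- c (class_id=3, cat=KW) pairs with 3 row(s) of s.
- c (class_id=8, cat=KW) has no partner → padded with NULL.
- c (class_id=8, cat=KW) has no partner → padded with NULL.
- 5 row(s) from s found no c partner → padded with NULL.

(JV, NULL); (KW, NULL); (KW, NULL); (KW, NULL); (KW, NULL); (KW, NULL); (KW, NULL); (KW, NULL); (NULL, Art); (NULL, Art); (NULL, Bio); (NULL, Hist); (NULL, Hist); (NULL, Math)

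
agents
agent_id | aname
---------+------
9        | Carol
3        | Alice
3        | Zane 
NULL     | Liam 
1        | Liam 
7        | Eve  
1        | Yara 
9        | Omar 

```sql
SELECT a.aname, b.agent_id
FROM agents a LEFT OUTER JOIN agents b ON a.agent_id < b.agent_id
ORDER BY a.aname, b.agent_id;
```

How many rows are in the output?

21

LEFT JOIN keeps every row from `agents a`; unmatched rows get NULL for `agents b`'s columns.
Matching on a.agent_id < b.agent_id. A NULL in a compared column never satisfies the condition.
- a (agent_id=9) has no partner → padded with NULL.
- a (agent_id=3) pairs with 3 row(s) of b.
- a (agent_id=3) pairs with 3 row(s) of b.
- a (agent_id=NULL) has no partner → padded with NULL.
- a (agent_id=1) pairs with 5 row(s) of b.
- a (agent_id=7) pairs with 2 row(s) of b.
- a (agent_id=1) pairs with 5 row(s) of b.
- a (agent_id=9) has no partner → padded with NULL.
Total: 18 matched + 3 padded = 21 rows.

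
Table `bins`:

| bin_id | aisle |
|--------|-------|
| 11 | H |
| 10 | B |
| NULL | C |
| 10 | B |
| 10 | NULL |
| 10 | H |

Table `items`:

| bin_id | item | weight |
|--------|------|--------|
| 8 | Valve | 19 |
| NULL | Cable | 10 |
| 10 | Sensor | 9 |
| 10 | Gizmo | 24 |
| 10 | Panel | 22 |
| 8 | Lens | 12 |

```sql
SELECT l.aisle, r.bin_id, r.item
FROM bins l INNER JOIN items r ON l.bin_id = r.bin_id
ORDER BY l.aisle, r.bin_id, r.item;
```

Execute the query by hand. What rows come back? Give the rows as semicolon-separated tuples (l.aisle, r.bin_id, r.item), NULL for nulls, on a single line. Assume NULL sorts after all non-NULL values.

(B, 10, Gizmo); (B, 10, Gizmo); (B, 10, Panel); (B, 10, Panel); (B, 10, Sensor); (B, 10, Sensor); (H, 10, Gizmo); (H, 10, Panel); (H, 10, Sensor); (NULL, 10, Gizmo); (NULL, 10, Panel); (NULL, 10, Sensor)

INNER JOIN keeps only pairs where the ON condition holds.
Matching on l.bin_id = r.bin_id. A NULL in a compared column never satisfies the condition.
- l[0] bin_id=11 → no match; dropped.
- l[1] bin_id=10 → 3 match(es) in r → 3 row(s).
- l[2] bin_id=NULL → no match; dropped.
- l[3] bin_id=10 → 3 match(es) in r → 3 row(s).
- l[4] bin_id=10 → 3 match(es) in r → 3 row(s).
- l[5] bin_id=10 → 3 match(es) in r → 3 row(s).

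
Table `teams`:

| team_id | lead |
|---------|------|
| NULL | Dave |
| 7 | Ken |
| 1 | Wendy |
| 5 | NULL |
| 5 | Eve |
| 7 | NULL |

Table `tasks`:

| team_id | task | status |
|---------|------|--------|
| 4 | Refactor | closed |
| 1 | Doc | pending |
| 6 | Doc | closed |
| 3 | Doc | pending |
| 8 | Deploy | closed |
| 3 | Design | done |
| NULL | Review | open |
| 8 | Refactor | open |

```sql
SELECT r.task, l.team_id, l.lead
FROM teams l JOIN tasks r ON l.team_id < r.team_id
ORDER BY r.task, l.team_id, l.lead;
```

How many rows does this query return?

16

INNER JOIN keeps only pairs where the ON condition holds.
Matching on l.team_id < r.team_id. A NULL in a compared column never satisfies the condition.
Matched pairs: 16.
Total: 16 rows.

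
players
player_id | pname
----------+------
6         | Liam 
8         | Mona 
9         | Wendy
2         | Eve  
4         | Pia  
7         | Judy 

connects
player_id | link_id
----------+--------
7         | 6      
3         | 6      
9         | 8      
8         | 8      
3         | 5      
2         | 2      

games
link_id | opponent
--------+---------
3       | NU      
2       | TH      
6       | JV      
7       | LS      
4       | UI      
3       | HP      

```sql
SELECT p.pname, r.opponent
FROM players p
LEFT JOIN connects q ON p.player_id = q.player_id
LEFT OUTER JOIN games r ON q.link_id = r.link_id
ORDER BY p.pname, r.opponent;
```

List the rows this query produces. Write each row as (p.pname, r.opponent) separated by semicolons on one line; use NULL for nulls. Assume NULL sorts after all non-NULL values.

Step 1 — p LEFT JOIN q on player_id → 6 row(s).
Then LEFT JOIN `games r` on link_id: each of those 6 rows is kept; rows whose q.link_id has no match in r get NULL for r's columns.

(Eve, TH); (Judy, JV); (Liam, NULL); (Mona, NULL); (Pia, NULL); (Wendy, NULL)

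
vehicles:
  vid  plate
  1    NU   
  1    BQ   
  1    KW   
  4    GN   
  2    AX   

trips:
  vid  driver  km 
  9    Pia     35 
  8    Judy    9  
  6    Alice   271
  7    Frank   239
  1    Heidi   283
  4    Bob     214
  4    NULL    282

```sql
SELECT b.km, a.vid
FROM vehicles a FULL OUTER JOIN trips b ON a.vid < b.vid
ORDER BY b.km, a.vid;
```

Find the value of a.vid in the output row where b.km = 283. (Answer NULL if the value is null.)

NULL

FULL OUTER JOIN keeps every row from both sides; unmatched rows get NULL for the other side's columns.
Matching on a.vid < b.vid.
- vid=1: 6 matching b row(s), so 6 row(s) emitted.
- vid=1: 6 matching b row(s), so 6 row(s) emitted.
- vid=1: 6 matching b row(s), so 6 row(s) emitted.
- vid=4: 4 matching b row(s), so 4 row(s) emitted.
- vid=2: 6 matching b row(s), so 6 row(s) emitted.
- 1 row(s) from b found no a partner → padded with NULL.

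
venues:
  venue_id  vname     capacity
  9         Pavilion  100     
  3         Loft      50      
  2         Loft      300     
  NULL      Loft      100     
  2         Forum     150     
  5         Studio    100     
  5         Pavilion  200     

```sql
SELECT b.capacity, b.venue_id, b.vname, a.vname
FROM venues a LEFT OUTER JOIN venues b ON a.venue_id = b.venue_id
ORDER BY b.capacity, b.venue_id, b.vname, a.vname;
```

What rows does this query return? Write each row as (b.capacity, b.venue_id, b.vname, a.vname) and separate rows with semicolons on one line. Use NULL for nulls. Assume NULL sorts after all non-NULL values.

(50, 3, Loft, Loft); (100, 5, Studio, Pavilion); (100, 5, Studio, Studio); (100, 9, Pavilion, Pavilion); (150, 2, Forum, Forum); (150, 2, Forum, Loft); (200, 5, Pavilion, Pavilion); (200, 5, Pavilion, Studio); (300, 2, Loft, Forum); (300, 2, Loft, Loft); (NULL, NULL, NULL, Loft)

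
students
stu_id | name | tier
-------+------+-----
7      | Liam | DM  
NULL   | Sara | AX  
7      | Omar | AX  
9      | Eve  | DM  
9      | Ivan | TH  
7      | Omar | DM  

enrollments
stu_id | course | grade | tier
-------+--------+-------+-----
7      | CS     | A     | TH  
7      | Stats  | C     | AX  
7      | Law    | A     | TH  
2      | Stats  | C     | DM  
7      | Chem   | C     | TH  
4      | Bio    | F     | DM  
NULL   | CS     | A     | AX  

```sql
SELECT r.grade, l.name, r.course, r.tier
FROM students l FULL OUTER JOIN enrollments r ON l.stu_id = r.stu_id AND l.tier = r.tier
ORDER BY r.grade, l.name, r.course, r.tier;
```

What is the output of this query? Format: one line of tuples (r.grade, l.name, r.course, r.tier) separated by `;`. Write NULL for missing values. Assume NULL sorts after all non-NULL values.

(A, NULL, CS, AX); (A, NULL, CS, TH); (A, NULL, Law, TH); (C, Omar, Stats, AX); (C, NULL, Chem, TH); (C, NULL, Stats, DM); (F, NULL, Bio, DM); (NULL, Eve, NULL, NULL); (NULL, Ivan, NULL, NULL); (NULL, Liam, NULL, NULL); (NULL, Omar, NULL, NULL); (NULL, Sara, NULL, NULL)

FULL OUTER JOIN keeps every row from both sides; unmatched rows get NULL for the other side's columns.
Matching on l.stu_id = r.stu_id AND l.tier = r.tier. A NULL in a compared column never satisfies the condition.
Matched pairs: 1; unmatched l rows kept: 5; unmatched r rows kept: 6.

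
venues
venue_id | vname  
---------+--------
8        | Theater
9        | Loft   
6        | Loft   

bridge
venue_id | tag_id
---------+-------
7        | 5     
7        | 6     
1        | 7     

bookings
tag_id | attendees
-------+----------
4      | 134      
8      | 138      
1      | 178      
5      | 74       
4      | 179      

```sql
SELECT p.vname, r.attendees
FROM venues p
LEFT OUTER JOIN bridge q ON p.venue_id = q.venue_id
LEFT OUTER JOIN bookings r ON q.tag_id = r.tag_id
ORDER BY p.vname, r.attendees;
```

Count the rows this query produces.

3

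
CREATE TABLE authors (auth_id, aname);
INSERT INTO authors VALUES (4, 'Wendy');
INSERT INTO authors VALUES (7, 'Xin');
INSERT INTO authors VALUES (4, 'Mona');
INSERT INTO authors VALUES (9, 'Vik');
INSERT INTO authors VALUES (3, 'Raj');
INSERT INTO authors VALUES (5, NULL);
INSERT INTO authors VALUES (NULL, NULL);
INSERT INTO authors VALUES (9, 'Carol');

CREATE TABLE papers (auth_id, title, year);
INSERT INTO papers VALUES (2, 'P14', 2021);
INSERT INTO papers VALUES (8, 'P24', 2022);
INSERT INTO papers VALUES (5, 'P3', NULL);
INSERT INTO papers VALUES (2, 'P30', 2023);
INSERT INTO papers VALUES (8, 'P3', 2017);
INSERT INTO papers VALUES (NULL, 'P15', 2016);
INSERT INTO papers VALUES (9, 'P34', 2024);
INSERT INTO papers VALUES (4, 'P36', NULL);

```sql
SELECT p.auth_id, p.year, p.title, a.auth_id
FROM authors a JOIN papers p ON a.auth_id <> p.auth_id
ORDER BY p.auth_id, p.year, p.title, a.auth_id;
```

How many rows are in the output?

INNER JOIN keeps only pairs where the ON condition holds.
Matching on a.auth_id <> p.auth_id. A NULL in a compared column never satisfies the condition.
Matched pairs: 44.
Total: 44 rows.

44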